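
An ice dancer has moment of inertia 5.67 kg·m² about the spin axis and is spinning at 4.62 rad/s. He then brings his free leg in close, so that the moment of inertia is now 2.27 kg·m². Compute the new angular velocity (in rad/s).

Angular momentum about the spin axis is conserved since the torque about it is zero.
ω₂ = I₁ω₁ / I₂ = (5.670)(4.62 rad/s) / (2.270) = 11.54 rad/s.

ω₂ ≈ 11.5 rad/s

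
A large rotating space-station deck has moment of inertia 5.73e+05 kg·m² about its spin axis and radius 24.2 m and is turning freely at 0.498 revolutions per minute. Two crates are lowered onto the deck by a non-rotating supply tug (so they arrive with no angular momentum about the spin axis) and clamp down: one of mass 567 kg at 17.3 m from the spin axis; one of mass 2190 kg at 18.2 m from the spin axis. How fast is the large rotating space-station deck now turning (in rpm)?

ω_f ≈ 0.194 rpm

No external torque acts about the spin axis; L_before = L_after.
Added inertia Σmr² = (567)(17.3)² + (2190)(18.2)² = 8.951e+05 kg·m²; I_f = 5.730e+05 + 8.951e+05 = 1.468e+06 kg·m².
ω_f = I_p ω_i / I_f = (5.730e+05)(0.498) / 1.468e+06 = 0.1944 rpm.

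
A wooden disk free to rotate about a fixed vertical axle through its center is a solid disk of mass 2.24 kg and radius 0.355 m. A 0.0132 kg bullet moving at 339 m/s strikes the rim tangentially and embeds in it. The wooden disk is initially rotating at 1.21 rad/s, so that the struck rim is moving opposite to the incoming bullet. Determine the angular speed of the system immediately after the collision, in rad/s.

The axle reaction passes through the axle and exerts no torque about it; angular momentum about the axle is conserved through the impact.
I_p = ½(2.24)(0.355)² = 0.1411 kg·m². Taking the sense of the bullet's angular momentum as positive, L_{bullet} = m v R = (0.0132)(339)(0.355) = 1.589 kg·m²/s.
L_i = −I_p ω_p + m v R = −(0.1411)(1.21) + 1.589 = 1.418 kg·m²/s.
After sticking, I_f = I_p + m R² = 0.1411 + (0.0132)(0.355)² = 0.1428 kg·m².
ω_f = L_i / I_f = 1.418 / 0.1428 = 9.928 rad/s.

|ω_f| ≈ 9.93 rad/s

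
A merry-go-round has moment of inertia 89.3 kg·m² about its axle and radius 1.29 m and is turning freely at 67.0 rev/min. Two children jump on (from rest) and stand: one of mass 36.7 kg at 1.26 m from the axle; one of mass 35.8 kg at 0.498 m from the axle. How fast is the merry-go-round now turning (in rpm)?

ω_f ≈ 38.2 rpm

The added mass arrives with no angular momentum about the axle, and any external torque about the axle is negligible, so the system's angular momentum is conserved.
Added inertia Σmr² = (36.7)(1.26)² + (35.8)(0.498)² = 67.14 kg·m²; I_f = 89.30 + 67.14 = 156.4 kg·m².
ω_f = I_p ω_i / I_f = (89.30)(67.0) / 156.4 = 38.24 rpm.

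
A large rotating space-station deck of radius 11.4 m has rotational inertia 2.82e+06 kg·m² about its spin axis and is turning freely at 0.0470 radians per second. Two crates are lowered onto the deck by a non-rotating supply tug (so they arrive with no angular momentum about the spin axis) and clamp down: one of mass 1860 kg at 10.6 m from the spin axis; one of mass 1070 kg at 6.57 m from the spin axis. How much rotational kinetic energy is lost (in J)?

energy lost ≈ 258 J

The added mass arrives with no angular momentum about the spin axis, and any external torque about the spin axis is negligible, so the system's angular momentum is conserved.
Added inertia Σmr² = (1860)(10.6)² + (1070)(6.57)² = 2.552e+05 kg·m²; I_f = 2.820e+06 + 2.552e+05 = 3.075e+06 kg·m².
ω_f = I_p ω_i / I_f = (2.820e+06)(0.0470) / 3.075e+06 = 0.04310 rad/s.
KE_i = ½(2.820e+06)(0.04700 rad/s)² = 3115 J; KE_f = ½(3.075e+06)(0.04310)² = 2856 J.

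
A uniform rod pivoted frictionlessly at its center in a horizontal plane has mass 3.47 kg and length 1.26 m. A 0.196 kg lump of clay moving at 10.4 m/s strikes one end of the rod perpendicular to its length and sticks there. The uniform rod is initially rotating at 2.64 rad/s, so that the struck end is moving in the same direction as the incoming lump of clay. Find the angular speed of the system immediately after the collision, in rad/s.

|ω_f| ≈ 4.65 rad/s

The axle reaction passes through the pivot and exerts no torque about it; angular momentum about the pivot is conserved through the impact.
I_p = (1/12)(3.47)(1.26)² = 0.4591 kg·m². Taking the sense of the lump of clay's angular momentum as positive, L_{lump} = m v R = (0.196)(10.4)(1.26/2) = 1.284 kg·m²/s.
L_i = +I_p ω_p + m v R = +(0.4591)(2.64) + 1.284 = 2.496 kg·m²/s.
After sticking, I_f = I_p + m R² = 0.4591 + (0.196)(1.26/2)² = 0.5369 kg·m².
ω_f = L_i / I_f = 2.496 / 0.5369 = 4.649 rad/s.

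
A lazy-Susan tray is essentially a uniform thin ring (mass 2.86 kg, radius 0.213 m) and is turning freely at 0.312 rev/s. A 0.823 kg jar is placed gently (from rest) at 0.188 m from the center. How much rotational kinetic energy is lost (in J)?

energy lost ≈ 0.0457 J

No external torque acts about the center; L_before = L_after.
I_p = (2.86)(0.213)² = 0.1298 kg·m².
Added inertia Σmr² = (0.823)(0.188)² = 0.02909 kg·m²; I_f = 0.1298 + 0.02909 = 0.1588 kg·m².
ω_f = I_p ω_i / I_f = (0.1298)(0.312) / 0.1588 = 0.2549 rev/s.
KE_i = ½(0.1298)(1.960 rad/s)² = 0.2493 J; KE_f = ½(0.1588)(1.601)² = 0.2037 J.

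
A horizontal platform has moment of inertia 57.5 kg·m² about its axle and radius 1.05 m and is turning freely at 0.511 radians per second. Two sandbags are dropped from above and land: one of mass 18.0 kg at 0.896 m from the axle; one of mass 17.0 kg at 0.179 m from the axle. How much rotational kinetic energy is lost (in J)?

energy lost ≈ 1.55 J

The added mass arrives with no angular momentum about the axle, and any external torque about the axle is negligible, so the system's angular momentum is conserved.
Added inertia Σmr² = (18.0)(0.896)² + (17.0)(0.179)² = 15.00 kg·m²; I_f = 57.50 + 15.00 = 72.50 kg·m².
ω_f = I_p ω_i / I_f = (57.50)(0.511) / 72.50 = 0.4053 rad/s.
KE_i = ½(57.50)(0.5110 rad/s)² = 7.507 J; KE_f = ½(72.50)(0.4053)² = 5.954 J.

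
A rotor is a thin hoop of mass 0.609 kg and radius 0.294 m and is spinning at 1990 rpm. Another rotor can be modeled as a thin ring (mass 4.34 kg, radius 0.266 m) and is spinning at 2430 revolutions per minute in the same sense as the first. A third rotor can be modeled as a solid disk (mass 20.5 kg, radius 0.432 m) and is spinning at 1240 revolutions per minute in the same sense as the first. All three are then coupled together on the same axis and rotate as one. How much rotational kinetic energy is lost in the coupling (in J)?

The coupling torques are internal; angular momentum about the shared axis is conserved.
Moments of inertia: I_A = (0.609)(0.294)² = 0.05264 kg·m²; I_B = (4.34)(0.266)² = 0.3071 kg·m²; I_C = ½(20.5)(0.432)² = 1.913 kg·m².
Taking A's sense as positive: L = (0.05264)(1990) + (0.3071)(2430) + (1.913)(1240) = 3223 kg·m²·rpm.
Combined I = 0.05264 + 0.3071 + 1.913 = 2.273 kg·m².
ω_f = L / I = 3223 / 2.273 = 1418 rpm.
KE_i = ½ΣIω² = 27210 J; KE_f = ½(2.273)(148.5)² = 25060 J.

ΔKE lost ≈ 2150 J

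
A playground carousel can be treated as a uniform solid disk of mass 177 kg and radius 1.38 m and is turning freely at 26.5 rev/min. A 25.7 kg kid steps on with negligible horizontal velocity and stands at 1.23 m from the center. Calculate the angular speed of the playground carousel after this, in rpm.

No external torque acts about the center; L_before = L_after.
I_p = ½(177)(1.38)² = 168.5 kg·m².
Added inertia Σmr² = (25.7)(1.23)² = 38.88 kg·m²; I_f = 168.5 + 38.88 = 207.4 kg·m².
ω_f = I_p ω_i / I_f = (168.5)(26.5) / 207.4 = 21.53 rpm.

ω_f ≈ 21.5 rpm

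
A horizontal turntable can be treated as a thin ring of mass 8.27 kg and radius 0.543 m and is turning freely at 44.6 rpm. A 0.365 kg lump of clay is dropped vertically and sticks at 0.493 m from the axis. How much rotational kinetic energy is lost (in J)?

No external torque acts about the axis; L_before = L_after.
I_p = (8.27)(0.543)² = 2.438 kg·m².
Added inertia Σmr² = (0.365)(0.493)² = 0.08871 kg·m²; I_f = 2.438 + 0.08871 = 2.527 kg·m².
ω_f = I_p ω_i / I_f = (2.438)(44.6) / 2.527 = 43.03 rpm.
KE_i = ½(2.438)(4.671 rad/s)² = 26.60 J; KE_f = ½(2.527)(4.507)² = 25.66 J.

energy lost ≈ 0.934 J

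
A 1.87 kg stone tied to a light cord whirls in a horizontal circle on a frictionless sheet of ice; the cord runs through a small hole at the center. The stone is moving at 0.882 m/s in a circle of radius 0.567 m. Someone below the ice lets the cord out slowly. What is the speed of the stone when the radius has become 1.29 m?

The only horizontal force on the mass is along the cord (radial), so it exerts no torque about the hole and angular momentum m v r is conserved.
v₂ = v₁ r₁ / r₂ = (0.882)(0.567) / (1.29) = 0.3877 m/s.

v₂ ≈ 0.388 m/s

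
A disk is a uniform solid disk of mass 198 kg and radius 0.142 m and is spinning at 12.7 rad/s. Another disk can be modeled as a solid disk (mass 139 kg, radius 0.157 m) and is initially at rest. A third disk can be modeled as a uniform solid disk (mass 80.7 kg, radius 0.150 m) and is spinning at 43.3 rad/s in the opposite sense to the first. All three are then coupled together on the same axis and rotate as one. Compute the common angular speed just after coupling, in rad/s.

|ω_f| ≈ 3.02 rad/s

No external torque acts about the common axis, so total angular momentum is conserved.
Moments of inertia: I_A = ½(198)(0.142)² = 1.996 kg·m²; I_B = ½(139)(0.157)² = 1.713 kg·m²; I_C = ½(80.7)(0.150)² = 0.9079 kg·m².
Taking A's sense as positive: L = (1.996)(12.7) − (0.9079)(43.3) = -13.96 kg·m²·rad/s.
Combined I = 1.996 + 1.713 + 0.9079 = 4.617 kg·m².
ω_f = L / I = -13.96 / 4.617 = -3.023 rad/s.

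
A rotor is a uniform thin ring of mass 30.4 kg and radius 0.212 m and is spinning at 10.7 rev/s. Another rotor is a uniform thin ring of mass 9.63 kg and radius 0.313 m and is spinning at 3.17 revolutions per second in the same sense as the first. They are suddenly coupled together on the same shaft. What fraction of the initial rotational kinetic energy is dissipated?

No external torque acts about the common axis, so total angular momentum is conserved.
Moments of inertia: I_A = (30.4)(0.212)² = 1.366 kg·m²; I_B = (9.63)(0.313)² = 0.9434 kg·m².
Taking A's sense as positive: L = (1.366)(10.7) + (0.9434)(3.17) = 17.61 kg·m²·rev/s.
Combined I = 1.366 + 0.9434 = 2.310 kg·m².
ω_f = L / I = 17.61 / 2.310 = 7.624 rev/s.
KE_i = ½ΣIω² = 3275 J; KE_f = ½(2.310)(47.90)² = 2650 J.
Fraction dissipated = (KE_i − KE_f)/KE_i = 0.1907.

fraction ≈ 0.191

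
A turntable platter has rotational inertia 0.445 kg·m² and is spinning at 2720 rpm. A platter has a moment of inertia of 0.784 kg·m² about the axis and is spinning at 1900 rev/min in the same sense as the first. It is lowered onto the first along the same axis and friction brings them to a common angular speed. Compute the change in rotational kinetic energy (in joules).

ΔKE ≈ -1050 J

The coupling torques are internal; angular momentum about the shared axis is conserved.
Taking A's sense as positive: L = (0.4450)(2720) + (0.7840)(1900) = 2700 kg·m²·rpm.
Combined I = 0.4450 + 0.7840 = 1.229 kg·m².
ω_f = L / I = 2700 / 1.229 = 2197 rpm.
KE_i = ½ΣIω² = 33570 J; KE_f = ½(1.229)(230.1)² = 32520 J.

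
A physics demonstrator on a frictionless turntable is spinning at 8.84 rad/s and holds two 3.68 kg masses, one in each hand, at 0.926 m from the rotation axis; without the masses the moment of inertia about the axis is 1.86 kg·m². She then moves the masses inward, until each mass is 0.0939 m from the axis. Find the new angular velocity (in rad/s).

ω₂ ≈ 37.5 rad/s

No external torque acts about the spin axis, so angular momentum is conserved.
I₁ = 1.86 + 2(3.68)(0.926)² = 8.171 kg·m²; I₂ = 1.86 + 2(3.68)(0.0939)² = 1.925 kg·m².
ω₂ = I₁ω₁ / I₂ = (8.171)(8.84 rad/s) / (1.925) = 37.53 rad/s.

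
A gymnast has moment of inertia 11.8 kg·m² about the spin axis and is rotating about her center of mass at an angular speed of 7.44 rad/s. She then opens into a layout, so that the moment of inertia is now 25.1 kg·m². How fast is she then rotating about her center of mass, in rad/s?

Angular momentum about the spin axis is conserved since the torque about it is zero.
ω₂ = I₁ω₁ / I₂ = (11.80)(7.44 rad/s) / (25.10) = 3.498 rad/s.

ω₂ ≈ 3.50 rad/s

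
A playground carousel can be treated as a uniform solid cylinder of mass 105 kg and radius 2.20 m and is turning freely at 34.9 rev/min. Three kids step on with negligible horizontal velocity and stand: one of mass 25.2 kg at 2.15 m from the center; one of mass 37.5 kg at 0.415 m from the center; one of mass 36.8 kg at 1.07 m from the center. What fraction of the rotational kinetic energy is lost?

fraction ≈ 0.394

No external torque acts about the center; L_before = L_after.
I_p = ½(105)(2.20)² = 254.1 kg·m².
Added inertia Σmr² = (25.2)(2.15)² + (37.5)(0.415)² + (36.8)(1.07)² = 165.1 kg·m²; I_f = 254.1 + 165.1 = 419.2 kg·m².
ω_f = I_p ω_i / I_f = (254.1)(34.9) / 419.2 = 21.16 rpm.
KE_i = ½(254.1)(3.655 rad/s)² = 1697 J; KE_f = ½(419.2)(2.215)² = 1029 J.
Fraction lost = 0.3938.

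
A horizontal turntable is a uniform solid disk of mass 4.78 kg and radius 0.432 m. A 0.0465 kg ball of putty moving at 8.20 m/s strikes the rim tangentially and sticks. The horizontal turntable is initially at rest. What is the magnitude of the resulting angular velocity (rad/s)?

|ω_f| ≈ 0.362 rad/s

About the axle the impulsive forces during the collision are internal, so angular momentum about that axis is conserved.
I_p = ½(4.78)(0.432)² = 0.4460 kg·m². Taking the sense of the ball of putty's angular momentum as positive, L_{ball} = m v R = (0.0465)(8.20)(0.432) = 0.1647 kg·m²/s.
L_i = 0 + 0.1647 = 0.1647 kg·m²/s.
After sticking, I_f = I_p + m R² = 0.4460 + (0.0465)(0.432)² = 0.4547 kg·m².
ω_f = L_i / I_f = 0.1647 / 0.4547 = 0.3623 rad/s.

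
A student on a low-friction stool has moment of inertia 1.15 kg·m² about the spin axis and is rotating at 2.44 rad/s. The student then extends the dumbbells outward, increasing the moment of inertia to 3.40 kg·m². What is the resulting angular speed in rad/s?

ω₂ ≈ 0.825 rad/s

No external torque acts about the spin axis, so angular momentum is conserved.
ω₂ = I₁ω₁ / I₂ = (1.150)(2.44 rad/s) / (3.400) = 0.8253 rad/s.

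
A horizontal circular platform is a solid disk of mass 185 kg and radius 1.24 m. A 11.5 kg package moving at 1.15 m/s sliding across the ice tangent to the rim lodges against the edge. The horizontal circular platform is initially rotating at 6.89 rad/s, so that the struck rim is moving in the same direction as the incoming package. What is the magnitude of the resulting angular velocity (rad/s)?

|ω_f| ≈ 6.23 rad/s

The axle reaction passes through the central axle and exerts no torque about it; angular momentum about the central axle is conserved through the impact.
I_p = ½(185)(1.24)² = 142.2 kg·m². Taking the sense of the package's angular momentum as positive, L_{package} = m v R = (11.5)(1.15)(1.24) = 16.40 kg·m²/s.
L_i = +I_p ω_p + m v R = +(142.2)(6.89) + 16.40 = 996.3 kg·m²/s.
After sticking, I_f = I_p + m R² = 142.2 + (11.5)(1.24)² = 159.9 kg·m².
ω_f = L_i / I_f = 996.3 / 159.9 = 6.231 rad/s.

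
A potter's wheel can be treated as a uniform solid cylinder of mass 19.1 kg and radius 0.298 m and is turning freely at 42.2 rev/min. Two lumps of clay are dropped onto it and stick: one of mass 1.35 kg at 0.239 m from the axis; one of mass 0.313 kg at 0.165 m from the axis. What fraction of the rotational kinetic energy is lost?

fraction ≈ 0.0917

The added mass arrives with no angular momentum about the axis, and any external torque about the axis is negligible, so the system's angular momentum is conserved.
I_p = ½(19.1)(0.298)² = 0.8481 kg·m².
Added inertia Σmr² = (1.35)(0.239)² + (0.313)(0.165)² = 0.08563 kg·m²; I_f = 0.8481 + 0.08563 = 0.9337 kg·m².
ω_f = I_p ω_i / I_f = (0.8481)(42.2) / 0.9337 = 38.33 rpm.
KE_i = ½(0.8481)(4.419 rad/s)² = 8.281 J; KE_f = ½(0.9337)(4.014)² = 7.522 J.
Fraction lost = 0.09171.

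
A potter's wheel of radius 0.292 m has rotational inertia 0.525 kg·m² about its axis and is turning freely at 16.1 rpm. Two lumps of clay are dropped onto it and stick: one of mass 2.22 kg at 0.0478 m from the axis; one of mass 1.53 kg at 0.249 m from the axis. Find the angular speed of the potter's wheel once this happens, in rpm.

The added mass arrives with no angular momentum about the axis, and any external torque about the axis is negligible, so the system's angular momentum is conserved.
Added inertia Σmr² = (2.22)(0.0478)² + (1.53)(0.249)² = 0.09993 kg·m²; I_f = 0.5250 + 0.09993 = 0.6249 kg·m².
ω_f = I_p ω_i / I_f = (0.5250)(16.1) / 0.6249 = 13.53 rpm.

ω_f ≈ 13.5 rpm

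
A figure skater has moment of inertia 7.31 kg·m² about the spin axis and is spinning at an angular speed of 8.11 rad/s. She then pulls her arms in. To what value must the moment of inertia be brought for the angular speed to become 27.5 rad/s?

I₂ ≈ 2.16 kg·m²

With no external torque about the axis, L is conserved: I₁ω₁ = I₂ω₂.
I₂ = I₁ω₁ / ω₂ = (7.31)(8.11) / (27.5) = 2.156 kg·m².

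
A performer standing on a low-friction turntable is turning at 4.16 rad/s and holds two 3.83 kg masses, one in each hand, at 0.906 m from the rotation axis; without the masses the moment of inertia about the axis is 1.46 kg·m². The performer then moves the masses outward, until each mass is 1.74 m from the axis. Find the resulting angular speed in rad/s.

With no external torque about the axis, L is conserved: I₁ω₁ = I₂ω₂.
I₁ = 1.46 + 2(3.83)(0.906)² = 7.748 kg·m²; I₂ = 1.46 + 2(3.83)(1.74)² = 24.65 kg·m².
ω₂ = I₁ω₁ / I₂ = (7.748)(4.16 rad/s) / (24.65) = 1.307 rad/s.

ω₂ ≈ 1.31 rad/s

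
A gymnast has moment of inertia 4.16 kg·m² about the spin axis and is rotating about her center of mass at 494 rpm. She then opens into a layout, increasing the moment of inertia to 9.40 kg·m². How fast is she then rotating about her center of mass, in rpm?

With no external torque about the axis, L is conserved: I₁ω₁ = I₂ω₂.
ω₂ = I₁ω₁ / I₂ = (4.160)(494 rpm) / (9.400) = 218.6 rpm.

ω₂ ≈ 219 rpm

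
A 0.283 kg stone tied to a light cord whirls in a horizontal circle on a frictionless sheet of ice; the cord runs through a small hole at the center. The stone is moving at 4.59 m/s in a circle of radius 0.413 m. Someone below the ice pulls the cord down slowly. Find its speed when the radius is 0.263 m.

v₂ ≈ 7.21 m/s

The only horizontal force on the mass is along the cord (radial), so it exerts no torque about the hole and angular momentum m v r is conserved.
v₂ = v₁ r₁ / r₂ = (4.59)(0.413) / (0.263) = 7.208 m/s.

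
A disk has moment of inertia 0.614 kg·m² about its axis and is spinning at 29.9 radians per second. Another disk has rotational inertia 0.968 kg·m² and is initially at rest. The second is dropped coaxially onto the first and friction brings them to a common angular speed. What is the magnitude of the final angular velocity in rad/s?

|ω_f| ≈ 11.6 rad/s

No external torque acts about the common axis, so total angular momentum is conserved.
Taking A's sense as positive: L = (0.6140)(29.9) = 18.36 kg·m²·rad/s.
Combined I = 0.6140 + 0.9680 = 1.582 kg·m².
ω_f = L / I = 18.36 / 1.582 = 11.60 rad/s.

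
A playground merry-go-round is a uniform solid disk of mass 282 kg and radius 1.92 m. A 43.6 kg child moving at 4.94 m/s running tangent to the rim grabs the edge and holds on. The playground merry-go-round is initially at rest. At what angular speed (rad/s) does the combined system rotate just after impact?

|ω_f| ≈ 0.608 rad/s

About the axle the impulsive forces during the collision are internal, so angular momentum about that axis is conserved.
I_p = ½(282)(1.92)² = 519.8 kg·m². Taking the sense of the child's angular momentum as positive, L_{child} = m v R = (43.6)(4.94)(1.92) = 413.5 kg·m²/s.
L_i = 0 + 413.5 = 413.5 kg·m²/s.
After sticking, I_f = I_p + m R² = 519.8 + (43.6)(1.92)² = 680.5 kg·m².
ω_f = L_i / I_f = 413.5 / 680.5 = 0.6077 rad/s.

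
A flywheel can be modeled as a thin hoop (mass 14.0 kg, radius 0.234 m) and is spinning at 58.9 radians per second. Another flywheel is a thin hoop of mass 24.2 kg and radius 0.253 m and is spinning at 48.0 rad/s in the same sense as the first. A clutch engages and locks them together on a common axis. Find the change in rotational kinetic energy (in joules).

ΔKE ≈ -30.5 J

The coupling torques are internal; angular momentum about the shared axis is conserved.
Moments of inertia: I_A = (14.0)(0.234)² = 0.7666 kg·m²; I_B = (24.2)(0.253)² = 1.549 kg·m².
Taking A's sense as positive: L = (0.7666)(58.9) + (1.549)(48.0) = 119.5 kg·m²·rad/s.
Combined I = 0.7666 + 1.549 = 2.316 kg·m².
ω_f = L / I = 119.5 / 2.316 = 51.61 rad/s.
KE_i = ½ΣIω² = 3114 J; KE_f = ½(2.316)(51.61)² = 3084 J.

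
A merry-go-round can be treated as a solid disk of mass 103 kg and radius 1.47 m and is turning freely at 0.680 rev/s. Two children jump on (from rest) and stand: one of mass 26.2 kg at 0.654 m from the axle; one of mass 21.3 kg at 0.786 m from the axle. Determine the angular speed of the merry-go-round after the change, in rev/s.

ω_f ≈ 0.558 rev/s

No external torque acts about the axle; L_before = L_after.
I_p = ½(103)(1.47)² = 111.3 kg·m².
Added inertia Σmr² = (26.2)(0.654)² + (21.3)(0.786)² = 24.37 kg·m²; I_f = 111.3 + 24.37 = 135.7 kg·m².
ω_f = I_p ω_i / I_f = (111.3)(0.680) / 135.7 = 0.5579 rev/s.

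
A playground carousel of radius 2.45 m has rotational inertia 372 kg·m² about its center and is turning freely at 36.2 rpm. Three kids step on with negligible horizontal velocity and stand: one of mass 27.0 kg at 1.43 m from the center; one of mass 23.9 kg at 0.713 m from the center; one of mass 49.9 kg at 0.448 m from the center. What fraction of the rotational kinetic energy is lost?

No external torque acts about the center; L_before = L_after.
Added inertia Σmr² = (27.0)(1.43)² + (23.9)(0.713)² + (49.9)(0.448)² = 77.38 kg·m²; I_f = 372.0 + 77.38 = 449.4 kg·m².
ω_f = I_p ω_i / I_f = (372.0)(36.2) / 449.4 = 29.97 rpm.
KE_i = ½(372.0)(3.791 rad/s)² = 2673 J; KE_f = ½(449.4)(3.138)² = 2213 J.
Fraction lost = 0.1722.

fraction ≈ 0.172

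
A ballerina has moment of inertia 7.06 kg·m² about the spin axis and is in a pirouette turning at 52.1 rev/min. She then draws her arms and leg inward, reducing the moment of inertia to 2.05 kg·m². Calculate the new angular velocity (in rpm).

ω₂ ≈ 179 rpm

Angular momentum about the spin axis is conserved since the torque about it is zero.
ω₂ = I₁ω₁ / I₂ = (7.060)(52.1 rpm) / (2.050) = 179.4 rpm.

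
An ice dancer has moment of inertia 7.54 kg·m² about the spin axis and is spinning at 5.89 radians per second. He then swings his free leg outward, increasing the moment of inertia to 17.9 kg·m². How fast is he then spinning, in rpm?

ω₂ ≈ 23.7 rpm

No external torque acts about the spin axis, so angular momentum is conserved.
ω₂ = I₁ω₁ / I₂ = (7.540)(5.89 rad/s) / (17.90) = 2.481 rad/s = 23.69 rpm.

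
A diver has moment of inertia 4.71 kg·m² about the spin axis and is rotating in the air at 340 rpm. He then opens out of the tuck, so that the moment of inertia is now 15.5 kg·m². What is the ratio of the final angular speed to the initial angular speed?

Angular momentum about the spin axis is conserved since the torque about it is zero.
ω₂/ω₁ = I₁/I₂ = 4.710 / 15.50 = 0.3039.

ω₂/ω₁ ≈ 0.304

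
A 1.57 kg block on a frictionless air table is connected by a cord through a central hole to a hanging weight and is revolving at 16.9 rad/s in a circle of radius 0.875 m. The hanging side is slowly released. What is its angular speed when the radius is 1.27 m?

No torque about the axis ⇒ m r₁² ω₁ = m r₂² ω₂.
ω₂ = ω₁ (r₁/r₂)² = (16.9)(0.875/1.27)² = 8.022 rad/s.

ω₂ ≈ 8.02 rad/s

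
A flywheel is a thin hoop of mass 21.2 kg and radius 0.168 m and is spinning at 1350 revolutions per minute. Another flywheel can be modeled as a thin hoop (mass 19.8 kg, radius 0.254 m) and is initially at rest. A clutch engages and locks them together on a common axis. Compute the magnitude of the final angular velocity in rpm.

|ω_f| ≈ 431 rpm

No external torque acts about the common axis, so total angular momentum is conserved.
Moments of inertia: I_A = (21.2)(0.168)² = 0.5983 kg·m²; I_B = (19.8)(0.254)² = 1.277 kg·m².
Taking A's sense as positive: L = (0.5983)(1350) = 807.8 kg·m²·rpm.
Combined I = 0.5983 + 1.277 = 1.876 kg·m².
ω_f = L / I = 807.8 / 1.876 = 430.6 rpm.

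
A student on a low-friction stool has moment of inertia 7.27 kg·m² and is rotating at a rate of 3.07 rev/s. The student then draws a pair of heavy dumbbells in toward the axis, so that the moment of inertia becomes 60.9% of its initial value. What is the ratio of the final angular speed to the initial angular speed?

ω₂/ω₁ ≈ 1.64

No external torque acts about the spin axis, so angular momentum is conserved.
I₂ = 0.609 × 7.27 = 4.427 kg·m².
ω₂/ω₁ = I₁/I₂ = 7.270 / 4.427 = 1.642.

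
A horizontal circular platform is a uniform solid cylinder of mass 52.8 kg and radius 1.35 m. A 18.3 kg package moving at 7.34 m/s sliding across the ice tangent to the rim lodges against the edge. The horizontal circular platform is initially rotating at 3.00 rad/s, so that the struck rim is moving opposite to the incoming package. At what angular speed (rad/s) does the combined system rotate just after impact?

|ω_f| ≈ 0.454 rad/s

About the central axle the impulsive forces during the collision are internal, so angular momentum about that axis is conserved.
I_p = ½(52.8)(1.35)² = 48.11 kg·m². Taking the sense of the package's angular momentum as positive, L_{package} = m v R = (18.3)(7.34)(1.35) = 181.3 kg·m²/s.
L_i = −I_p ω_p + m v R = −(48.11)(3.00) + 181.3 = 36.99 kg·m²/s.
After sticking, I_f = I_p + m R² = 48.11 + (18.3)(1.35)² = 81.47 kg·m².
ω_f = L_i / I_f = 36.99 / 81.47 = 0.4541 rad/s.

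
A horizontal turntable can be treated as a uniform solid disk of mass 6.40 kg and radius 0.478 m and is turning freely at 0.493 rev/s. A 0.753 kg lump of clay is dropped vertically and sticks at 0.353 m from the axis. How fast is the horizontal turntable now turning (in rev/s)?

ω_f ≈ 0.437 rev/s

The added mass arrives with no angular momentum about the axis, and any external torque about the axis is negligible, so the system's angular momentum is conserved.
I_p = ½(6.40)(0.478)² = 0.7311 kg·m².
Added inertia Σmr² = (0.753)(0.353)² = 0.09383 kg·m²; I_f = 0.7311 + 0.09383 = 0.8250 kg·m².
ω_f = I_p ω_i / I_f = (0.7311)(0.493) / 0.8250 = 0.4369 rev/s.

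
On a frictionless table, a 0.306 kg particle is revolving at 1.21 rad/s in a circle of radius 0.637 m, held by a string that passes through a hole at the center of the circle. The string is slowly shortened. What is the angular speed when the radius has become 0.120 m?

ω₂ ≈ 34.1 rad/s

No torque about the axis ⇒ m r₁² ω₁ = m r₂² ω₂.
ω₂ = ω₁ (r₁/r₂)² = (1.21)(0.637/0.120)² = 34.10 rad/s.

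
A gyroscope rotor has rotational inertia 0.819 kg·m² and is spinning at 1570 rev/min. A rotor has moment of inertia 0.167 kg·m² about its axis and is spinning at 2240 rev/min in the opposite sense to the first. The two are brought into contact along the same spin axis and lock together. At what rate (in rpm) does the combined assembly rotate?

|ω_f| ≈ 925 rpm

The coupling torques are internal; angular momentum about the shared axis is conserved.
Taking A's sense as positive: L = (0.8190)(1570) − (0.1670)(2240) = 911.7 kg·m²·rpm.
Combined I = 0.8190 + 0.1670 = 0.9860 kg·m².
ω_f = L / I = 911.7 / 0.9860 = 924.7 rpm.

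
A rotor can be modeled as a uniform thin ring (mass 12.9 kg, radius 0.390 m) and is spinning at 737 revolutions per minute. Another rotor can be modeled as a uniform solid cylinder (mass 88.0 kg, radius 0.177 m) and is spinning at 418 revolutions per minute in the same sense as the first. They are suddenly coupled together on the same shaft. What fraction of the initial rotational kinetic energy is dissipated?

No external torque acts about the common axis, so total angular momentum is conserved.
Moments of inertia: I_A = (12.9)(0.390)² = 1.962 kg·m²; I_B = ½(88.0)(0.177)² = 1.378 kg·m².
Taking A's sense as positive: L = (1.962)(737) + (1.378)(418) = 2022 kg·m²·rpm.
Combined I = 1.962 + 1.378 = 3.341 kg·m².
ω_f = L / I = 2022 / 3.341 = 605.4 rpm.
KE_i = ½ΣIω² = 7164 J; KE_f = ½(3.341)(63.39)² = 6712 J.
Fraction dissipated = (KE_i − KE_f)/KE_i = 0.06306.

fraction ≈ 0.0631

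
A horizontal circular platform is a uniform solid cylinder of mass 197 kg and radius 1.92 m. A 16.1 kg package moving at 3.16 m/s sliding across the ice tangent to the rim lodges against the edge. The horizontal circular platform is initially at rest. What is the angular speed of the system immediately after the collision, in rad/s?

|ω_f| ≈ 0.231 rad/s

About the central axle the impulsive forces during the collision are internal, so angular momentum about that axis is conserved.
I_p = ½(197)(1.92)² = 363.1 kg·m². Taking the sense of the package's angular momentum as positive, L_{package} = m v R = (16.1)(3.16)(1.92) = 97.68 kg·m²/s.
L_i = 0 + 97.68 = 97.68 kg·m²/s.
After sticking, I_f = I_p + m R² = 363.1 + (16.1)(1.92)² = 422.5 kg·m².
ω_f = L_i / I_f = 97.68 / 422.5 = 0.2312 rad/s.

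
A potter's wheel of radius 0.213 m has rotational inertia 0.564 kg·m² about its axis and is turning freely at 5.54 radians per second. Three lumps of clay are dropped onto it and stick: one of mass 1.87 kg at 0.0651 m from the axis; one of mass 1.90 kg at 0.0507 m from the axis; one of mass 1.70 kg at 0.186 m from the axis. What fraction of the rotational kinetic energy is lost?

The added mass arrives with no angular momentum about the axis, and any external torque about the axis is negligible, so the system's angular momentum is conserved.
Added inertia Σmr² = (1.87)(0.0651)² + (1.90)(0.0507)² + (1.70)(0.186)² = 0.07162 kg·m²; I_f = 0.5640 + 0.07162 = 0.6356 kg·m².
ω_f = I_p ω_i / I_f = (0.5640)(5.54) / 0.6356 = 4.916 rad/s.
KE_i = ½(0.5640)(5.540 rad/s)² = 8.655 J; KE_f = ½(0.6356)(4.916)² = 7.680 J.
Fraction lost = 0.1127.

fraction ≈ 0.113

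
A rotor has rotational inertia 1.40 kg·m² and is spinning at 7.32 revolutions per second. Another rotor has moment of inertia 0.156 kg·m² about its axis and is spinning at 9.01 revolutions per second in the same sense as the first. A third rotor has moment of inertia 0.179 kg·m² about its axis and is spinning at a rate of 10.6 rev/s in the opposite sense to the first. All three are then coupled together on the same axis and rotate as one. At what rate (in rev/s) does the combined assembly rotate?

|ω_f| ≈ 5.62 rev/s

The coupling torques are internal; angular momentum about the shared axis is conserved.
Taking A's sense as positive: L = (1.400)(7.32) + (0.1560)(9.01) − (0.1790)(10.6) = 9.756 kg·m²·rev/s.
Combined I = 1.400 + 0.1560 + 0.1790 = 1.735 kg·m².
ω_f = L / I = 9.756 / 1.735 = 5.623 rev/s.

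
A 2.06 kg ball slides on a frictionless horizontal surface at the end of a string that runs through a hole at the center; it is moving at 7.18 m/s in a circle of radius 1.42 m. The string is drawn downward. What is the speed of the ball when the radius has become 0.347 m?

The only horizontal force on the mass is along the cord (radial), so it exerts no torque about the hole and angular momentum m v r is conserved.
v₂ = v₁ r₁ / r₂ = (7.18)(1.42) / (0.347) = 29.38 m/s.

v₂ ≈ 29.4 m/s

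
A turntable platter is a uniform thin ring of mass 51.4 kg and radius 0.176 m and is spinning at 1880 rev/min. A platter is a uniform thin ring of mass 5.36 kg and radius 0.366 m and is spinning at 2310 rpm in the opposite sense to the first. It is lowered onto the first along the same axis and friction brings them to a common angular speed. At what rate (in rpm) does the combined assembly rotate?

No external torque acts about the common axis, so total angular momentum is conserved.
Moments of inertia: I_A = (51.4)(0.176)² = 1.592 kg·m²; I_B = (5.36)(0.366)² = 0.7180 kg·m².
Taking A's sense as positive: L = (1.592)(1880) − (0.7180)(2310) = 1335 kg·m²·rpm.
Combined I = 1.592 + 0.7180 = 2.310 kg·m².
ω_f = L / I = 1335 / 2.310 = 577.7 rpm.

|ω_f| ≈ 578 rpm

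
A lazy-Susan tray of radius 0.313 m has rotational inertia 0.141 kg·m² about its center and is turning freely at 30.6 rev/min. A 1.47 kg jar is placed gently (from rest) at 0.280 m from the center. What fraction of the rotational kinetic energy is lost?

fraction ≈ 0.450

The added mass arrives with no angular momentum about the center, and any external torque about the center is negligible, so the system's angular momentum is conserved.
Added inertia Σmr² = (1.47)(0.280)² = 0.1152 kg·m²; I_f = 0.1410 + 0.1152 = 0.2562 kg·m².
ω_f = I_p ω_i / I_f = (0.1410)(30.6) / 0.2562 = 16.84 rpm.
KE_i = ½(0.1410)(3.204 rad/s)² = 0.7239 J; KE_f = ½(0.2562)(1.763)² = 0.3983 J.
Fraction lost = 0.4498.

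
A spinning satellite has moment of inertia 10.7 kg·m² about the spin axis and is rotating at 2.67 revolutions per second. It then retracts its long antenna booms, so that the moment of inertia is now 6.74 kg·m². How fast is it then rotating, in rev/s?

Angular momentum about the spin axis is conserved since the torque about it is zero.
ω₂ = I₁ω₁ / I₂ = (10.70)(2.67 rev/s) / (6.740) = 4.239 rev/s.

ω₂ ≈ 4.24 rev/s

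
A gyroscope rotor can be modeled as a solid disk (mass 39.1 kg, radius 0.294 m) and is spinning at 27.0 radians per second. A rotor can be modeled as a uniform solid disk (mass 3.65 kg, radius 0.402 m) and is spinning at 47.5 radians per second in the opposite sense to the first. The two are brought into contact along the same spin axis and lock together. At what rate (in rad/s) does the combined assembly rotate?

No external torque acts about the common axis, so total angular momentum is conserved.
Moments of inertia: I_A = ½(39.1)(0.294)² = 1.690 kg·m²; I_B = ½(3.65)(0.402)² = 0.2949 kg·m².
Taking A's sense as positive: L = (1.690)(27.0) − (0.2949)(47.5) = 31.62 kg·m²·rad/s.
Combined I = 1.690 + 0.2949 = 1.985 kg·m².
ω_f = L / I = 31.62 / 1.985 = 15.93 rad/s.

|ω_f| ≈ 15.9 rad/s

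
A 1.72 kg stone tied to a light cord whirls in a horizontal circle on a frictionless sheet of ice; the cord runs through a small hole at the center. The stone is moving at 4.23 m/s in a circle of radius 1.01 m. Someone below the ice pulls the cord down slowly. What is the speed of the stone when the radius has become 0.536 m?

Central (radial) force ⇒ zero torque about the center ⇒ m v r is constant.
v₂ = v₁ r₁ / r₂ = (4.23)(1.01) / (0.536) = 7.971 m/s.

v₂ ≈ 7.97 m/s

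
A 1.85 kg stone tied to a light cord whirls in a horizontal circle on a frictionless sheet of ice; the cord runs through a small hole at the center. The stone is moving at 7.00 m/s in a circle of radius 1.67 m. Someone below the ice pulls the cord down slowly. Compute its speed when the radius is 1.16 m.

v₂ ≈ 10.1 m/s

Central (radial) force ⇒ zero torque about the center ⇒ m v r is constant.
v₂ = v₁ r₁ / r₂ = (7.00)(1.67) / (1.16) = 10.08 m/s.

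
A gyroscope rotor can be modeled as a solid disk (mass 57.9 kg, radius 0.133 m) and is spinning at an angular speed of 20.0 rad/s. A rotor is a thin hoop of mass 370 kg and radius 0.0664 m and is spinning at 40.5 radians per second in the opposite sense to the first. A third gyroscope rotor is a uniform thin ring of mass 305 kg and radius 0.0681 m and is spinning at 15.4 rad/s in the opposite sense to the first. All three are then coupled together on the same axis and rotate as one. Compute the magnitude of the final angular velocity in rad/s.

|ω_f| ≈ 21.8 rad/s

No external torque acts about the common axis, so total angular momentum is conserved.
Moments of inertia: I_A = ½(57.9)(0.133)² = 0.5121 kg·m²; I_B = (370)(0.0664)² = 1.631 kg·m²; I_C = (305)(0.0681)² = 1.414 kg·m².
Taking A's sense as positive: L = (0.5121)(20.0) − (1.631)(40.5) − (1.414)(15.4) = -77.61 kg·m²·rad/s.
Combined I = 0.5121 + 1.631 + 1.414 = 3.558 kg·m².
ω_f = L / I = -77.61 / 3.558 = -21.81 rad/s.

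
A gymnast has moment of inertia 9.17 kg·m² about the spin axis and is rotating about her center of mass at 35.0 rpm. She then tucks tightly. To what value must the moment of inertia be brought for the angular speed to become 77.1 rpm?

Angular momentum about the spin axis is conserved since the torque about it is zero.
I₂ = I₁ω₁ / ω₂ = (9.17)(35.0) / (77.1) = 4.163 kg·m².

I₂ ≈ 4.16 kg·m²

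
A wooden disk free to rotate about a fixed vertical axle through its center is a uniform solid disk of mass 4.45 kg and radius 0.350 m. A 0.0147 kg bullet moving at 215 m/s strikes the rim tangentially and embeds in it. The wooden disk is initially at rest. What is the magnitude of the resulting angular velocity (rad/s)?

|ω_f| ≈ 4.03 rad/s

The axle reaction passes through the axle and exerts no torque about it; angular momentum about the axle is conserved through the impact.
I_p = ½(4.45)(0.350)² = 0.2726 kg·m². Taking the sense of the bullet's angular momentum as positive, L_{bullet} = m v R = (0.0147)(215)(0.350) = 1.106 kg·m²/s.
L_i = 0 + 1.106 = 1.106 kg·m²/s.
After sticking, I_f = I_p + m R² = 0.2726 + (0.0147)(0.350)² = 0.2744 kg·m².
ω_f = L_i / I_f = 1.106 / 0.2744 = 4.032 rad/s.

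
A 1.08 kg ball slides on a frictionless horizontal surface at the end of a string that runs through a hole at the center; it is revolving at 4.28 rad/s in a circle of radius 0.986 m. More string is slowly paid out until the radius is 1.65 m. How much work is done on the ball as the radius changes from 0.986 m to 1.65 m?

W ≈ -6.18 J

The constraining force is radial, so m r² ω about the center is conserved.
ω₂ = ω₁ (r₁/r₂)² = (4.28)(0.986/1.65)² = 1.528 rad/s.
W = ΔKE = ½m(v₂² − v₁²) = -6.183 J.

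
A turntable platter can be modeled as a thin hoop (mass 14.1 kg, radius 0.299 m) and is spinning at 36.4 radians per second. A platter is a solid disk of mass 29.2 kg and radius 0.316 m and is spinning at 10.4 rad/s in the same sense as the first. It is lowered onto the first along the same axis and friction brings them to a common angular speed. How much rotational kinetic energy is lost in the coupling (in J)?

ΔKE lost ≈ 228 J

The coupling torques are internal; angular momentum about the shared axis is conserved.
Moments of inertia: I_A = (14.1)(0.299)² = 1.261 kg·m²; I_B = ½(29.2)(0.316)² = 1.458 kg·m².
Taking A's sense as positive: L = (1.261)(36.4) + (1.458)(10.4) = 61.05 kg·m²·rad/s.
Combined I = 1.261 + 1.458 = 2.718 kg·m².
ω_f = L / I = 61.05 / 2.718 = 22.46 rad/s.
KE_i = ½ΣIω² = 913.9 J; KE_f = ½(2.718)(22.46)² = 685.4 J.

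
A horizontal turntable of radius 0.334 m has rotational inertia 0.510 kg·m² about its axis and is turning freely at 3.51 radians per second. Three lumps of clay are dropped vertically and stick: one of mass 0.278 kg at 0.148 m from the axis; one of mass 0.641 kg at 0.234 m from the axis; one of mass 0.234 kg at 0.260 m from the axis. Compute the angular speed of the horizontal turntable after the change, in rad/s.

ω_f ≈ 3.16 rad/s

No external torque acts about the axis; L_before = L_after.
Added inertia Σmr² = (0.278)(0.148)² + (0.641)(0.234)² + (0.234)(0.260)² = 0.05701 kg·m²; I_f = 0.5100 + 0.05701 = 0.5670 kg·m².
ω_f = I_p ω_i / I_f = (0.5100)(3.51) / 0.5670 = 3.157 rad/s.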